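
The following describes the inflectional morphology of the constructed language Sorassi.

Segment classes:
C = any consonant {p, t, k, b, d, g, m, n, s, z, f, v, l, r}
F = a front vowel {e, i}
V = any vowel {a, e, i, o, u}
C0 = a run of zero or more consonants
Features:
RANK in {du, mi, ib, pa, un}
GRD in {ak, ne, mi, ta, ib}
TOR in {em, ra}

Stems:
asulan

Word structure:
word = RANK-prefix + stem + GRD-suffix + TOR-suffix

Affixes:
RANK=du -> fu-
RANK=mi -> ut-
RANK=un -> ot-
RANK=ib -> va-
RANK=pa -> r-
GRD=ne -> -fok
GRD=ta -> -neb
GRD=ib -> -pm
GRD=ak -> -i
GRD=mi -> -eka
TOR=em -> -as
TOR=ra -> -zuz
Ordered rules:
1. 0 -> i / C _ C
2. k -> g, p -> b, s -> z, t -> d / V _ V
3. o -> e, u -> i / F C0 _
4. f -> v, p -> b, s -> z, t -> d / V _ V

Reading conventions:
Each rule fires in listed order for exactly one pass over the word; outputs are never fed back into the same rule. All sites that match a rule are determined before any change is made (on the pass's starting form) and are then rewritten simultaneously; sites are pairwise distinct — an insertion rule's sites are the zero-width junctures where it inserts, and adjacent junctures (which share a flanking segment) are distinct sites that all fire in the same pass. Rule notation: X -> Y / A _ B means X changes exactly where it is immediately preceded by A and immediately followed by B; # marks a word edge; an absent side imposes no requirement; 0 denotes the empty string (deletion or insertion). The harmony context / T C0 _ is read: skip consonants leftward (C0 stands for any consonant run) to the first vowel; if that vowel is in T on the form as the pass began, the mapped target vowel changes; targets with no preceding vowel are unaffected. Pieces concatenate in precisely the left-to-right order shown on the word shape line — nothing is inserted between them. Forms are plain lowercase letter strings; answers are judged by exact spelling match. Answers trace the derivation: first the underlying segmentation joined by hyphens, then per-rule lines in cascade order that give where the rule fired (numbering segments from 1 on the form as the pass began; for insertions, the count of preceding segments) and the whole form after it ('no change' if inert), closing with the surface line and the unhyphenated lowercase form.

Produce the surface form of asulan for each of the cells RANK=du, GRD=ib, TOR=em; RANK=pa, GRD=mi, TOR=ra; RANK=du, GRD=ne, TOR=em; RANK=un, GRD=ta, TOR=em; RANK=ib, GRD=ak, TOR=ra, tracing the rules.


cell RANK=du, GRD=ib, TOR=em:
underlying: fu-asulan-pm-as
1. 0 -> i / C _ C: inserts after position(s) 8, 9: fuasulanipimas
2. k -> g, p -> b, s -> z, t -> d / V _ V: fires at position(s) 4, 10: fuazulanibimas
3. o -> e, u -> i / F C0 _: no change
4. f -> v, p -> b, s -> z, t -> d / V _ V: no change
surface: fuazulanibimas

cell RANK=pa, GRD=mi, TOR=ra:
underlying: r-asulan-eka-zuz
1. 0 -> i / C _ C: no change
2. k -> g, p -> b, s -> z, t -> d / V _ V: fires at position(s) 3, 9: razulanegazuz
3. o -> e, u -> i / F C0 _: no change
4. f -> v, p -> b, s -> z, t -> d / V _ V: no change
surface: razulanegazuz

cell RANK=du, GRD=ne, TOR=em:
underlying: fu-asulan-fok-as
1. 0 -> i / C _ C: inserts after position(s) 8: fuasulanifokas
2. k -> g, p -> b, s -> z, t -> d / V _ V: fires at position(s) 4, 12: fuazulanifogas
3. o -> e, u -> i / F C0 _: fires at position(s) 11: fuazulanifegas
4. f -> v, p -> b, s -> z, t -> d / V _ V: fires at position(s) 10: fuazulanivegas
surface: fuazulanivegas

cell RANK=un, GRD=ta, TOR=em:
underlying: ot-asulan-neb-as
1. 0 -> i / C _ C: inserts after position(s) 8: otasulaninebas
2. k -> g, p -> b, s -> z, t -> d / V _ V: fires at position(s) 2, 4: odazulaninebas
3. o -> e, u -> i / F C0 _: no change
4. f -> v, p -> b, s -> z, t -> d / V _ V: no change
surface: odazulaninebas

cell RANK=ib, GRD=ak, TOR=ra:
underlying: va-asulan-i-zuz
1. 0 -> i / C _ C: no change
2. k -> g, p -> b, s -> z, t -> d / V _ V: fires at position(s) 4: vaazulanizuz
3. o -> e, u -> i / F C0 _: fires at position(s) 11: vaazulaniziz
4. f -> v, p -> b, s -> z, t -> d / V _ V: no change
surface: vaazulaniziz


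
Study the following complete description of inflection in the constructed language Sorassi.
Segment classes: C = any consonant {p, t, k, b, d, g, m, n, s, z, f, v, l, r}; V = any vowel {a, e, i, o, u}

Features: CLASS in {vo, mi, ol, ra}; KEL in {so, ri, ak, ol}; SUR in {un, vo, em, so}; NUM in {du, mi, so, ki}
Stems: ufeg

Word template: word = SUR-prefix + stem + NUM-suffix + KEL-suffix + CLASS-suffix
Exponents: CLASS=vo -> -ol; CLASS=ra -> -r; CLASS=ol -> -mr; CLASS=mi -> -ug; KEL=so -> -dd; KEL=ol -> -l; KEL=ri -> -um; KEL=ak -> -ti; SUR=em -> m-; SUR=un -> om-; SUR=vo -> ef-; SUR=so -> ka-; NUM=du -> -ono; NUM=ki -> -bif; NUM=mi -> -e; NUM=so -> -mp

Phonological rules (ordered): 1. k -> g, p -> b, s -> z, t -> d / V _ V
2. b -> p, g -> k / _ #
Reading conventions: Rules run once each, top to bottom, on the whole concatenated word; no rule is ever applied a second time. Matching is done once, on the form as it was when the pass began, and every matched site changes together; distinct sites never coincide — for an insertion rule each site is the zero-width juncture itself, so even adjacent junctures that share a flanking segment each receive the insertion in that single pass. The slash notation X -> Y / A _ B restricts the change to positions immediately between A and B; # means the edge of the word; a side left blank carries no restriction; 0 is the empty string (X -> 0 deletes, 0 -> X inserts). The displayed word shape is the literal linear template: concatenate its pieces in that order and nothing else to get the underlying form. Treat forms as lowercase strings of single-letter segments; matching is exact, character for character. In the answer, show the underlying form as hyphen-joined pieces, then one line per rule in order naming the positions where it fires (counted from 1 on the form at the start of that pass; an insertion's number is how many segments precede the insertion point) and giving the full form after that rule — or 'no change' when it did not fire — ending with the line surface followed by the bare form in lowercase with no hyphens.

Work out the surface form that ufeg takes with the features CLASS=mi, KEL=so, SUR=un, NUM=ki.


underlying: om-ufeg-bif-dd-ug
1. k -> g, p -> b, s -> z, t -> d / V _ V: no change
2. b -> p, g -> k / _ #: fires at position(s) 13: omufegbifdduk
surface: omufegbifdduk


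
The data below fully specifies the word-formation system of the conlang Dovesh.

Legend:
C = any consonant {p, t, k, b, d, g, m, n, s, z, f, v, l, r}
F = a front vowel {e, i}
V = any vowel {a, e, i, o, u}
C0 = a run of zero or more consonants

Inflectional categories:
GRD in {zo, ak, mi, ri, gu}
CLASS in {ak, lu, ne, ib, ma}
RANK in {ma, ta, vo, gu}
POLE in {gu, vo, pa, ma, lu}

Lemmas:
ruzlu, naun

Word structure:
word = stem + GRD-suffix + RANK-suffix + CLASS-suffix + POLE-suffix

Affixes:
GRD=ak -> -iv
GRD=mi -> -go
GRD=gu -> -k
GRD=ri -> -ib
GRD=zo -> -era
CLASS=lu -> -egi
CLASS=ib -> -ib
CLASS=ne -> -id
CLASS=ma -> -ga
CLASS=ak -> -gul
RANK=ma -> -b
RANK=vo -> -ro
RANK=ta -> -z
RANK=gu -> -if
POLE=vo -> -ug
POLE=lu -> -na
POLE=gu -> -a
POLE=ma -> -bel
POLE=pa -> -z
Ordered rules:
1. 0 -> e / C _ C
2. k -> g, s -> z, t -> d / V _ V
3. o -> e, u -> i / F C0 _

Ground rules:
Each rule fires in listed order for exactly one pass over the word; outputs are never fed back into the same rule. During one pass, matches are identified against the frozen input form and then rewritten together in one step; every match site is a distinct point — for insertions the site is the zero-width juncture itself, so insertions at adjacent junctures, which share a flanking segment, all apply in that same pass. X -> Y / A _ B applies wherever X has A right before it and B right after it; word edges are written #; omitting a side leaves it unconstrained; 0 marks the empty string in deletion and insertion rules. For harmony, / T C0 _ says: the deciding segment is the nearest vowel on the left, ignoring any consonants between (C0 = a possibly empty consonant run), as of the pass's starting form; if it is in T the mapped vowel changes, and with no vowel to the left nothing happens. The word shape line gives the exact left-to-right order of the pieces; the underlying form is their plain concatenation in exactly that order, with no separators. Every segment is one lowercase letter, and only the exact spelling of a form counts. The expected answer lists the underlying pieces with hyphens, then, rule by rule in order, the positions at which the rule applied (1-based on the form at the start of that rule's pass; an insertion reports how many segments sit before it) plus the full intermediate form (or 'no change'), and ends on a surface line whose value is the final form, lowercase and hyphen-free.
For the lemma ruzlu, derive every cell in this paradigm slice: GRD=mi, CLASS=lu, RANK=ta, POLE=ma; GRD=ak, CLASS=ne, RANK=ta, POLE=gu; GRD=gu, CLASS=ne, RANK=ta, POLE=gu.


cell GRD=mi, CLASS=lu, RANK=ta, POLE=ma:
underlying: ruzlu-go-z-egi-bel
1. 0 -> e / C _ C: inserts after position(s) 3: ruzelugozegibel
2. k -> g, s -> z, t -> d / V _ V: no change
3. o -> e, u -> i / F C0 _: fires at position(s) 6: ruzeligozegibel
surface: ruzeligozegibel

cell GRD=ak, CLASS=ne, RANK=ta, POLE=gu:
underlying: ruzlu-iv-z-id-a
1. 0 -> e / C _ C: inserts after position(s) 3, 7: ruzeluivezida
2. k -> g, s -> z, t -> d / V _ V: no change
3. o -> e, u -> i / F C0 _: fires at position(s) 6: ruzeliivezida
surface: ruzeliivezida

cell GRD=gu, CLASS=ne, RANK=ta, POLE=gu:
underlying: ruzlu-k-z-id-a
1. 0 -> e / C _ C: inserts after position(s) 3, 6: ruzelukezida
2. k -> g, s -> z, t -> d / V _ V: fires at position(s) 7: ruzelugezida
3. o -> e, u -> i / F C0 _: fires at position(s) 6: ruzeligezida
surface: ruzeligezida


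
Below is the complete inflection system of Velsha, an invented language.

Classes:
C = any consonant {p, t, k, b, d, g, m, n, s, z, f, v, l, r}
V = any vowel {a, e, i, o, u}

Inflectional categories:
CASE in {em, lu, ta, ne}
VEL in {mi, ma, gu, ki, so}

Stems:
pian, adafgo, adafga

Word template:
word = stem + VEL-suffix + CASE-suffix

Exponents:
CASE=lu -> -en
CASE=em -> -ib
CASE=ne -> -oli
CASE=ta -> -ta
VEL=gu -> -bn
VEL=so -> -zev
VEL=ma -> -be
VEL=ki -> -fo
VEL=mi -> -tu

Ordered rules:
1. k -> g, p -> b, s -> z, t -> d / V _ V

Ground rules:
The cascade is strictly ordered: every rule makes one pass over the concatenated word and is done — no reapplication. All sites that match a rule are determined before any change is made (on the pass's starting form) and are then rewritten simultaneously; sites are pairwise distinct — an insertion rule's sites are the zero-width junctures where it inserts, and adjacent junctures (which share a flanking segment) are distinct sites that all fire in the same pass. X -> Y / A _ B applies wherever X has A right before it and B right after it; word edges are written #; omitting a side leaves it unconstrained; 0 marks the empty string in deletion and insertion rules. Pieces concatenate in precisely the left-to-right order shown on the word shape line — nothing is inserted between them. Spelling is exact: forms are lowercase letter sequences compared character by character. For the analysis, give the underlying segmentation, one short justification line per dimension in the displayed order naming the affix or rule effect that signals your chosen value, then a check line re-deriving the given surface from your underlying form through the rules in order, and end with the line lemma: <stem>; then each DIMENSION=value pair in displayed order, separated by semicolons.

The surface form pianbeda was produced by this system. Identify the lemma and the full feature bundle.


underlying: pian-be-ta
CASE=ta - signalled by the affix -ta
VEL=ma - signalled by the affix -be
check: pianbeta -> pianbeda
lemma: pian; CASE=ta; VEL=ma


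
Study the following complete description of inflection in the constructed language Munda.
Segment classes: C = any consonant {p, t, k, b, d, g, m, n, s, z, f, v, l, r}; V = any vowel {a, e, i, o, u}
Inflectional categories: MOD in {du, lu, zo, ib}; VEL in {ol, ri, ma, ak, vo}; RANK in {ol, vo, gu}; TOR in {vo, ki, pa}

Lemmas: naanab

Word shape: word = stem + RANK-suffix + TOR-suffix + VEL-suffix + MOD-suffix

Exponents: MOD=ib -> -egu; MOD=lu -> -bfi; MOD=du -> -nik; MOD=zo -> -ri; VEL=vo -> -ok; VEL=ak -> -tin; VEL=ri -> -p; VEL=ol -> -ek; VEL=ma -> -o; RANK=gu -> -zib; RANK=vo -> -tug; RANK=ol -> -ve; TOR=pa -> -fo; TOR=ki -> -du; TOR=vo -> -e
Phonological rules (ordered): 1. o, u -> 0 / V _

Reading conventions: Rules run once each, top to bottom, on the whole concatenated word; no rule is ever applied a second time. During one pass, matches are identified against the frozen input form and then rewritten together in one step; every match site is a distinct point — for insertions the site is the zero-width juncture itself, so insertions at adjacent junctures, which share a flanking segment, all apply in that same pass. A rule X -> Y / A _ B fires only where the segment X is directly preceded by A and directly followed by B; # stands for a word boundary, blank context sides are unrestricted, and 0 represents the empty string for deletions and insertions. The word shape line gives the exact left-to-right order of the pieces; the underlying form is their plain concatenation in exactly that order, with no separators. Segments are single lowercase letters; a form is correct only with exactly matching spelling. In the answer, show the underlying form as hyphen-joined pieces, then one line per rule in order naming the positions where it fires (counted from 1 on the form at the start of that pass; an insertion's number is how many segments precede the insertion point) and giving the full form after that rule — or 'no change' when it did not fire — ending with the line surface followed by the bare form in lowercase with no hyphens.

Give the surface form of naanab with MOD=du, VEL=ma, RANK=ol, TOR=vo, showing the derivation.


underlying: naanab-ve-e-o-nik
1. o, u -> 0 / V _: fires at position(s) 10: naanabveenik
surface: naanabveenik


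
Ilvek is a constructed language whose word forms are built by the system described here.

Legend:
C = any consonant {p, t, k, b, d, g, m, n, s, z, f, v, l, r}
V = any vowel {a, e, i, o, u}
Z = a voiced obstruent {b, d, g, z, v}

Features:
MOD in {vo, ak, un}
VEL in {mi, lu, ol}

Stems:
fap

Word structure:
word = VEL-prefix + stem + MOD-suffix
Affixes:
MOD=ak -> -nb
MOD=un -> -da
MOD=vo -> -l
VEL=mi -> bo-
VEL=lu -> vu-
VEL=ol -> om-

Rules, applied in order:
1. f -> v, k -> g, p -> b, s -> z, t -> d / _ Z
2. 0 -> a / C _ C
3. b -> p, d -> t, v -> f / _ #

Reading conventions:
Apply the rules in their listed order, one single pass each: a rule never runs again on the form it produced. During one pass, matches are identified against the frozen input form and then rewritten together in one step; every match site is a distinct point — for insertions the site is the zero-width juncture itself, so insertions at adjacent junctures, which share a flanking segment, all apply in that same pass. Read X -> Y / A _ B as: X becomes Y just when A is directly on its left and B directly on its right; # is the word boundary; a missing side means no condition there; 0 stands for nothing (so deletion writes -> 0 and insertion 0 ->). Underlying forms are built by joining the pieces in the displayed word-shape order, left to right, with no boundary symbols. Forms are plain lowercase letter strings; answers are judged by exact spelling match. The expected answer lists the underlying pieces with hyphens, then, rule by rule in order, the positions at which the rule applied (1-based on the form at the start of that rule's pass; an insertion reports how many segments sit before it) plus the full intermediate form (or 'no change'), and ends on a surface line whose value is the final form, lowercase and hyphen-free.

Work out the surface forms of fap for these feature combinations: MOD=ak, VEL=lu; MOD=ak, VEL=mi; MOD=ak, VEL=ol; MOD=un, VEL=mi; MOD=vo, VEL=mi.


cell MOD=ak, VEL=lu:
underlying: vu-fap-nb
1. f -> v, k -> g, p -> b, s -> z, t -> d / _ Z: no change
2. 0 -> a / C _ C: inserts after position(s) 5, 6: vufapanab
3. b -> p, d -> t, v -> f / _ #: fires at position(s) 9: vufapanap
surface: vufapanap

cell MOD=ak, VEL=mi:
underlying: bo-fap-nb
1. f -> v, k -> g, p -> b, s -> z, t -> d / _ Z: no change
2. 0 -> a / C _ C: inserts after position(s) 5, 6: bofapanab
3. b -> p, d -> t, v -> f / _ #: fires at position(s) 9: bofapanap
surface: bofapanap

cell MOD=ak, VEL=ol:
underlying: om-fap-nb
1. f -> v, k -> g, p -> b, s -> z, t -> d / _ Z: no change
2. 0 -> a / C _ C: inserts after position(s) 2, 5, 6: omafapanab
3. b -> p, d -> t, v -> f / _ #: fires at position(s) 10: omafapanap
surface: omafapanap

cell MOD=un, VEL=mi:
underlying: bo-fap-da
1. f -> v, k -> g, p -> b, s -> z, t -> d / _ Z: fires at position(s) 5: bofabda
2. 0 -> a / C _ C: inserts after position(s) 5: bofabada
3. b -> p, d -> t, v -> f / _ #: no change
surface: bofabada

cell MOD=vo, VEL=mi:
underlying: bo-fap-l
1. f -> v, k -> g, p -> b, s -> z, t -> d / _ Z: no change
2. 0 -> a / C _ C: inserts after position(s) 5: bofapal
3. b -> p, d -> t, v -> f / _ #: no change
surface: bofapal


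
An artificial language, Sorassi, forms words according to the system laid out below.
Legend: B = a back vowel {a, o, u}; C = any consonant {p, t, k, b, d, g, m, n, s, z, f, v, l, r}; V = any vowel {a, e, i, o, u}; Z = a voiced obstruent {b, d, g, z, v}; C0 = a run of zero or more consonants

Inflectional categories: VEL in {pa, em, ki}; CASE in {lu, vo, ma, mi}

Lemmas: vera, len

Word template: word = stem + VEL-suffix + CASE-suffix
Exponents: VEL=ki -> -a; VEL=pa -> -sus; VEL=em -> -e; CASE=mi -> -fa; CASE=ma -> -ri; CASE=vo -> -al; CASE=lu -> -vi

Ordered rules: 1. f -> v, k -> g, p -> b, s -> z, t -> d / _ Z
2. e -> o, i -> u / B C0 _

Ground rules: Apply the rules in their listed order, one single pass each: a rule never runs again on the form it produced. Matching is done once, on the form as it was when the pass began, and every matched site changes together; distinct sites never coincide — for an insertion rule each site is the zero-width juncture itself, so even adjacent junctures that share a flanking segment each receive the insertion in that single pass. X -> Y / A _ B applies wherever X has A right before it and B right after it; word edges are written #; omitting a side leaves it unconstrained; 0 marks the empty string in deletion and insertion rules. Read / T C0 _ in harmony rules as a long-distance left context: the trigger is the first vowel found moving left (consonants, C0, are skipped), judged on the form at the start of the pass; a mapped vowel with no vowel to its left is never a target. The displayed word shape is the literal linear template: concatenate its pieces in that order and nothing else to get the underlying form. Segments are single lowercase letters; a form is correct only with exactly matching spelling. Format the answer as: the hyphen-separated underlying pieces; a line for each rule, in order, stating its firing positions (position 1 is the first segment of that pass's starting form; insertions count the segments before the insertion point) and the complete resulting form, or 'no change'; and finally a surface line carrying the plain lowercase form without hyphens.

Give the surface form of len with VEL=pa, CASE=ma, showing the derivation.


underlying: len-sus-ri
1. f -> v, k -> g, p -> b, s -> z, t -> d / _ Z: no change
2. e -> o, i -> u / B C0 _: fires at position(s) 8: lensusru
surface: lensusru


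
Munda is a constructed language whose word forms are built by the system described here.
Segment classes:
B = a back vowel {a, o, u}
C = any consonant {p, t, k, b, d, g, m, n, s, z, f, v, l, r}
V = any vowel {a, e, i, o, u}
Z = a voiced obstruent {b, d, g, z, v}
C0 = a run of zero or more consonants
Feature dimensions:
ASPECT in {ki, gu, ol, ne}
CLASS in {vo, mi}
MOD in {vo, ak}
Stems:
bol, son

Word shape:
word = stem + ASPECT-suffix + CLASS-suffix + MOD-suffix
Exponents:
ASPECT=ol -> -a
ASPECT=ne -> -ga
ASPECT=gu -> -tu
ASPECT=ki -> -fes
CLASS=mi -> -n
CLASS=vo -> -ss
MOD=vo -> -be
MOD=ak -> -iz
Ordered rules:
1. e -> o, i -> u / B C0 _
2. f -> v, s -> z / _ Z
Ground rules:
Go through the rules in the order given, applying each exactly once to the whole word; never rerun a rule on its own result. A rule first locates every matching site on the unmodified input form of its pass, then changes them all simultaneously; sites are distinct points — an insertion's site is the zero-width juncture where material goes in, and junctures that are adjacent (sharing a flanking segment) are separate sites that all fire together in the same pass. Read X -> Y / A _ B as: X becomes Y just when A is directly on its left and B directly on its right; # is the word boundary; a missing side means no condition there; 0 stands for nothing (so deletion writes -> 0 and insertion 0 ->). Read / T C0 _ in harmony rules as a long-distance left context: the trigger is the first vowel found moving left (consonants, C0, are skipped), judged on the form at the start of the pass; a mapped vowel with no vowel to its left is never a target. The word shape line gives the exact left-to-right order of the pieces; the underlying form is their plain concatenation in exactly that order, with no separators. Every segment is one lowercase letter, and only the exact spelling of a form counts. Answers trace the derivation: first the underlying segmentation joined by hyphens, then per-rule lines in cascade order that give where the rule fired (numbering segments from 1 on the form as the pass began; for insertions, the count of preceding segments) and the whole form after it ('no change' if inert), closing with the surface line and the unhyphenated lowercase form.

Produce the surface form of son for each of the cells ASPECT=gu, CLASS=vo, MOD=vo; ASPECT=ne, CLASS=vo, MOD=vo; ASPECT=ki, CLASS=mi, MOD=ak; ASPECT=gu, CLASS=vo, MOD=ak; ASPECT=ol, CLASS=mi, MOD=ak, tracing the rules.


cell ASPECT=gu, CLASS=vo, MOD=vo:
underlying: son-tu-ss-be
1. e -> o, i -> u / B C0 _: fires at position(s) 9: sontussbo
2. f -> v, s -> z / _ Z: fires at position(s) 7: sontuszbo
surface: sontuszbo

cell ASPECT=ne, CLASS=vo, MOD=vo:
underlying: son-ga-ss-be
1. e -> o, i -> u / B C0 _: fires at position(s) 9: songassbo
2. f -> v, s -> z / _ Z: fires at position(s) 7: songaszbo
surface: songaszbo

cell ASPECT=ki, CLASS=mi, MOD=ak:
underlying: son-fes-n-iz
1. e -> o, i -> u / B C0 _: fires at position(s) 5: sonfosniz
2. f -> v, s -> z / _ Z: no change
surface: sonfosniz

cell ASPECT=gu, CLASS=vo, MOD=ak:
underlying: son-tu-ss-iz
1. e -> o, i -> u / B C0 _: fires at position(s) 8: sontussuz
2. f -> v, s -> z / _ Z: no change
surface: sontussuz

cell ASPECT=ol, CLASS=mi, MOD=ak:
underlying: son-a-n-iz
1. e -> o, i -> u / B C0 _: fires at position(s) 6: sonanuz
2. f -> v, s -> z / _ Z: no change
surface: sonanuz


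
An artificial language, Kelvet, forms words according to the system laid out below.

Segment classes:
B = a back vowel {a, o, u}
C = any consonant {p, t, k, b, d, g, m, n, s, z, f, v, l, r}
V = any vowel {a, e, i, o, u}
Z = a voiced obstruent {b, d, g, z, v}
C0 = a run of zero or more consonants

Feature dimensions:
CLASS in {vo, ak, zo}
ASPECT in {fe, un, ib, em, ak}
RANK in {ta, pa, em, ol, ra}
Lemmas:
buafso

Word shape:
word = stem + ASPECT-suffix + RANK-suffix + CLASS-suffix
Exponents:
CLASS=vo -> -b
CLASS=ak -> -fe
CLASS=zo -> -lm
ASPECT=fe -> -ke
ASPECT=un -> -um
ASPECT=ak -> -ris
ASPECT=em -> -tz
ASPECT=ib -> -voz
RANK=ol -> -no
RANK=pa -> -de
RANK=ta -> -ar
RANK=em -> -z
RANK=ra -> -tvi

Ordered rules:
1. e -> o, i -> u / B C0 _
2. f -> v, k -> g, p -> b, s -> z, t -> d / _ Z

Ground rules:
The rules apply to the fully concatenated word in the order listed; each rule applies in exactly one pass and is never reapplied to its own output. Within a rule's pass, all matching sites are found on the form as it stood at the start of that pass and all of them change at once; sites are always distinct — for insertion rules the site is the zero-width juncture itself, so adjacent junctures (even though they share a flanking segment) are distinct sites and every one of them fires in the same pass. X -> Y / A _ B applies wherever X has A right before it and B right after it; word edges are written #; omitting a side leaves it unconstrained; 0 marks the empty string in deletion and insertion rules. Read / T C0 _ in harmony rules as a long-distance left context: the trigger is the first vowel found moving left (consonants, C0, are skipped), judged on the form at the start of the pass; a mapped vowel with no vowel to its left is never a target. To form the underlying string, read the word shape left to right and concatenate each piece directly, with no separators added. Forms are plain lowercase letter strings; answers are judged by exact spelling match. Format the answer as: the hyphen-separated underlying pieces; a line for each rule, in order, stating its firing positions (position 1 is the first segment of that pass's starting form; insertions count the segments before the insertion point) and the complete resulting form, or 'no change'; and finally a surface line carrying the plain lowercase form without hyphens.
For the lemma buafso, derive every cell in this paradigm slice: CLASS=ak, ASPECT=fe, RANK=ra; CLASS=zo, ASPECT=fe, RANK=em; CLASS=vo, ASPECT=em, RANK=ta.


cell CLASS=ak, ASPECT=fe, RANK=ra:
underlying: buafso-ke-tvi-fe
1. e -> o, i -> u / B C0 _: fires at position(s) 8: buafsokotvife
2. f -> v, k -> g, p -> b, s -> z, t -> d / _ Z: fires at position(s) 9: buafsokodvife
surface: buafsokodvife

cell CLASS=zo, ASPECT=fe, RANK=em:
underlying: buafso-ke-z-lm
1. e -> o, i -> u / B C0 _: fires at position(s) 8: buafsokozlm
2. f -> v, k -> g, p -> b, s -> z, t -> d / _ Z: no change
surface: buafsokozlm

cell CLASS=vo, ASPECT=em, RANK=ta:
underlying: buafso-tz-ar-b
1. e -> o, i -> u / B C0 _: no change
2. f -> v, k -> g, p -> b, s -> z, t -> d / _ Z: fires at position(s) 7: buafsodzarb
surface: buafsodzarb


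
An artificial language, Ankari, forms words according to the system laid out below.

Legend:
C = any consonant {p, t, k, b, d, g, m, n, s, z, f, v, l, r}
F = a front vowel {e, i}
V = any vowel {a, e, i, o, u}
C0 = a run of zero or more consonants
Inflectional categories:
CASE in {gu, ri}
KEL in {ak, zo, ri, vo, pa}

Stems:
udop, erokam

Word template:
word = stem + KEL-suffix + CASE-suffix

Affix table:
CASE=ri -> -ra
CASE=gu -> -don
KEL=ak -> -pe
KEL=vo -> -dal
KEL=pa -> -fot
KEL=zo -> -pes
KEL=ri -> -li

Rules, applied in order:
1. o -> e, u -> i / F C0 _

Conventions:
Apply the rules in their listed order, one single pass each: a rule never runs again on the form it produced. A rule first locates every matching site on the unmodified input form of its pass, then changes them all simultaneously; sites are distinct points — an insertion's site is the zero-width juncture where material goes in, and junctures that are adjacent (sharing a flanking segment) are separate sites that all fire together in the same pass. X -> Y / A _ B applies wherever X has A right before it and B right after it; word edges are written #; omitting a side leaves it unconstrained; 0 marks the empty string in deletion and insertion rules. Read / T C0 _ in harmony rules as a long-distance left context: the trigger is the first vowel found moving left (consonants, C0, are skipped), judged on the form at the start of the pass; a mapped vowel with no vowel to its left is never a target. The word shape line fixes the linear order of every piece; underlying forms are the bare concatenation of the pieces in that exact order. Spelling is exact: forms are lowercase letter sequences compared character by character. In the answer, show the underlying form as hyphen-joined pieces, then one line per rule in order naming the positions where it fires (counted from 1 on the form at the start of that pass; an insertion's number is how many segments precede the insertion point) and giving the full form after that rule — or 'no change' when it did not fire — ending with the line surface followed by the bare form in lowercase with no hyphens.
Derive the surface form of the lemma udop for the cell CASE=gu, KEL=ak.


underlying: udop-pe-don
1. o -> e, u -> i / F C0 _: fires at position(s) 8: udoppeden
surface: udoppeden


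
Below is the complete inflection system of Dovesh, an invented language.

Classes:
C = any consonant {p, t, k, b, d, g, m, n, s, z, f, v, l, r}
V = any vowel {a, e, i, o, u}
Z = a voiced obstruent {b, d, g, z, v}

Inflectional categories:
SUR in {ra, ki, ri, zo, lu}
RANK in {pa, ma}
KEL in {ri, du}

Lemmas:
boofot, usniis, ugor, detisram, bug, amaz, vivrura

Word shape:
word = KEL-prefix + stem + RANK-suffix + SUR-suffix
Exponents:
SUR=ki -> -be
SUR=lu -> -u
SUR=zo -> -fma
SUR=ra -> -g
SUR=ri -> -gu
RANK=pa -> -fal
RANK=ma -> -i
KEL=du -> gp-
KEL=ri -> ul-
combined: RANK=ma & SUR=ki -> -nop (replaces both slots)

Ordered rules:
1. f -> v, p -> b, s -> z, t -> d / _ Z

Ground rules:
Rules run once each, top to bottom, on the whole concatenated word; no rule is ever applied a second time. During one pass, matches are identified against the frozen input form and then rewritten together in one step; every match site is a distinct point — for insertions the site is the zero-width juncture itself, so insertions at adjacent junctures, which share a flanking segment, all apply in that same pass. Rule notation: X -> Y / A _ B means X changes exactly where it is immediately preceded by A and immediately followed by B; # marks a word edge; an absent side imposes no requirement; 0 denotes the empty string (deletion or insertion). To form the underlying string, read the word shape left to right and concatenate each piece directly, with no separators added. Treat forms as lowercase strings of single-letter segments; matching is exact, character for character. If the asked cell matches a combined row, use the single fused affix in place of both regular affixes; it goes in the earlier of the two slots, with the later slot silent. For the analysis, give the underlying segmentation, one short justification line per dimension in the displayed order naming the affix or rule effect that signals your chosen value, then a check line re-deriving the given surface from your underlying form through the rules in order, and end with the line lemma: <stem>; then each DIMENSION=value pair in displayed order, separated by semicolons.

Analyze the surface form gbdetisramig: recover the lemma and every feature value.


underlying: gp-detisram-i-g
SUR=ra - signalled by the affix -g
RANK=ma - signalled by the affix -i
KEL=du - signalled by the affix gp-
check: gpdetisramig -> gbdetisramig
lemma: detisram; SUR=ra; RANK=ma; KEL=du


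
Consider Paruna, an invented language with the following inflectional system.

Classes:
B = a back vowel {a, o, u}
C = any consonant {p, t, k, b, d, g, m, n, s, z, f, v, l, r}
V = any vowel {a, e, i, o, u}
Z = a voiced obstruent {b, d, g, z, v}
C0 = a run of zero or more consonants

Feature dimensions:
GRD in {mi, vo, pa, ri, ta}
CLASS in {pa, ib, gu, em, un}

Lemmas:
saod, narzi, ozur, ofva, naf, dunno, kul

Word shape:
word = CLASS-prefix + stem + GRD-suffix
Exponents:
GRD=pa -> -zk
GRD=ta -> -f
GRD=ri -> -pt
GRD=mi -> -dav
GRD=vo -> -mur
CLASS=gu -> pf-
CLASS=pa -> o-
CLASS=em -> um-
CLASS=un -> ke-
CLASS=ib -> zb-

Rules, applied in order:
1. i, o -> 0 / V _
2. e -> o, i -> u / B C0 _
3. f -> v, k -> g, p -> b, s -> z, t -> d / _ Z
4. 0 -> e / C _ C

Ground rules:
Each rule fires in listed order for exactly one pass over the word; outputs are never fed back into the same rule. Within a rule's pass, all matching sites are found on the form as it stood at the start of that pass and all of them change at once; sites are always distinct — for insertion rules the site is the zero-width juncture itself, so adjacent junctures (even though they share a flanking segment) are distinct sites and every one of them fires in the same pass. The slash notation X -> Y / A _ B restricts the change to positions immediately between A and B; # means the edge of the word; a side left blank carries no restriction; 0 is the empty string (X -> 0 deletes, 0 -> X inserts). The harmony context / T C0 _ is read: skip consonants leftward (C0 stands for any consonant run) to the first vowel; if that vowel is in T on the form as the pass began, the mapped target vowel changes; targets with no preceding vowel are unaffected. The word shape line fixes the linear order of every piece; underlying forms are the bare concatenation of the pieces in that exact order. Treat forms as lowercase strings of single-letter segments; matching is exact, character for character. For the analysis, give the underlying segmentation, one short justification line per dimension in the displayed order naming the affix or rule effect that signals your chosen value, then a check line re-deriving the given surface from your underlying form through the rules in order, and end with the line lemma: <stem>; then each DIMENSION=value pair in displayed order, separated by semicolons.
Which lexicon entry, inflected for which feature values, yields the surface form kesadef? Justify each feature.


underlying: ke-saod-f
GRD=ta - signalled by the affix -f
CLASS=un - signalled by the affix ke-
check: kesaodf -> kesadf -> kesadf -> kesadf -> kesadef
lemma: saod; GRD=ta; CLASS=un


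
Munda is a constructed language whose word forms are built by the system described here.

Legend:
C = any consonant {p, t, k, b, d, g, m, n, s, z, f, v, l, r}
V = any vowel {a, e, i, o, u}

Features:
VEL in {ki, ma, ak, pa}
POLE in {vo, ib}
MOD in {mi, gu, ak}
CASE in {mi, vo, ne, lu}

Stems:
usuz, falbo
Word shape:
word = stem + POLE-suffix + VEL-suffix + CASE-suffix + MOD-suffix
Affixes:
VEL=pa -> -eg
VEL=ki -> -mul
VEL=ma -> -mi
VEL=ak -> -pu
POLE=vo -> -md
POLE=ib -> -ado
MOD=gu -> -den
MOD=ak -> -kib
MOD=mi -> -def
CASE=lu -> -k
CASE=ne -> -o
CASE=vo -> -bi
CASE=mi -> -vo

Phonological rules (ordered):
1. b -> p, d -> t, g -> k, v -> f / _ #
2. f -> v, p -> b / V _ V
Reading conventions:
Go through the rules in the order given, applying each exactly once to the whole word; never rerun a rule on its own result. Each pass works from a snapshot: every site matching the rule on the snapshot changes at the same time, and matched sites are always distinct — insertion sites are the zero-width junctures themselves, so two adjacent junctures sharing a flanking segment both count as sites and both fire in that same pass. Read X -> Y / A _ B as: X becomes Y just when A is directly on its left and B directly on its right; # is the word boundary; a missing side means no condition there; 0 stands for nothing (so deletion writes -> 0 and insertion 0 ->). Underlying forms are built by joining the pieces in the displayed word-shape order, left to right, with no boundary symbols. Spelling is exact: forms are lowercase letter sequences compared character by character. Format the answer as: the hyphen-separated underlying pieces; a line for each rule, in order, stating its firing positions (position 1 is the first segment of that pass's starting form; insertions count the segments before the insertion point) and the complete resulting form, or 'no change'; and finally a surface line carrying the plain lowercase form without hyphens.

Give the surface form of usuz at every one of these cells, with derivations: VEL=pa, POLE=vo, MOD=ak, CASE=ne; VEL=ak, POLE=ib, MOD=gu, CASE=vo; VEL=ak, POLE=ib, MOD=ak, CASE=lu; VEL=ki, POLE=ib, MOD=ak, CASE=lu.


cell VEL=pa, POLE=vo, MOD=ak, CASE=ne:
underlying: usuz-md-eg-o-kib
1. b -> p, d -> t, g -> k, v -> f / _ #: fires at position(s) 12: usuzmdegokip
2. f -> v, p -> b / V _ V: no change
surface: usuzmdegokip

cell VEL=ak, POLE=ib, MOD=gu, CASE=vo:
underlying: usuz-ado-pu-bi-den
1. b -> p, d -> t, g -> k, v -> f / _ #: no change
2. f -> v, p -> b / V _ V: fires at position(s) 8: usuzadobubiden
surface: usuzadobubiden

cell VEL=ak, POLE=ib, MOD=ak, CASE=lu:
underlying: usuz-ado-pu-k-kib
1. b -> p, d -> t, g -> k, v -> f / _ #: fires at position(s) 13: usuzadopukkip
2. f -> v, p -> b / V _ V: fires at position(s) 8: usuzadobukkip
surface: usuzadobukkip

cell VEL=ki, POLE=ib, MOD=ak, CASE=lu:
underlying: usuz-ado-mul-k-kib
1. b -> p, d -> t, g -> k, v -> f / _ #: fires at position(s) 14: usuzadomulkkip
2. f -> v, p -> b / V _ V: no change
surface: usuzadomulkkip


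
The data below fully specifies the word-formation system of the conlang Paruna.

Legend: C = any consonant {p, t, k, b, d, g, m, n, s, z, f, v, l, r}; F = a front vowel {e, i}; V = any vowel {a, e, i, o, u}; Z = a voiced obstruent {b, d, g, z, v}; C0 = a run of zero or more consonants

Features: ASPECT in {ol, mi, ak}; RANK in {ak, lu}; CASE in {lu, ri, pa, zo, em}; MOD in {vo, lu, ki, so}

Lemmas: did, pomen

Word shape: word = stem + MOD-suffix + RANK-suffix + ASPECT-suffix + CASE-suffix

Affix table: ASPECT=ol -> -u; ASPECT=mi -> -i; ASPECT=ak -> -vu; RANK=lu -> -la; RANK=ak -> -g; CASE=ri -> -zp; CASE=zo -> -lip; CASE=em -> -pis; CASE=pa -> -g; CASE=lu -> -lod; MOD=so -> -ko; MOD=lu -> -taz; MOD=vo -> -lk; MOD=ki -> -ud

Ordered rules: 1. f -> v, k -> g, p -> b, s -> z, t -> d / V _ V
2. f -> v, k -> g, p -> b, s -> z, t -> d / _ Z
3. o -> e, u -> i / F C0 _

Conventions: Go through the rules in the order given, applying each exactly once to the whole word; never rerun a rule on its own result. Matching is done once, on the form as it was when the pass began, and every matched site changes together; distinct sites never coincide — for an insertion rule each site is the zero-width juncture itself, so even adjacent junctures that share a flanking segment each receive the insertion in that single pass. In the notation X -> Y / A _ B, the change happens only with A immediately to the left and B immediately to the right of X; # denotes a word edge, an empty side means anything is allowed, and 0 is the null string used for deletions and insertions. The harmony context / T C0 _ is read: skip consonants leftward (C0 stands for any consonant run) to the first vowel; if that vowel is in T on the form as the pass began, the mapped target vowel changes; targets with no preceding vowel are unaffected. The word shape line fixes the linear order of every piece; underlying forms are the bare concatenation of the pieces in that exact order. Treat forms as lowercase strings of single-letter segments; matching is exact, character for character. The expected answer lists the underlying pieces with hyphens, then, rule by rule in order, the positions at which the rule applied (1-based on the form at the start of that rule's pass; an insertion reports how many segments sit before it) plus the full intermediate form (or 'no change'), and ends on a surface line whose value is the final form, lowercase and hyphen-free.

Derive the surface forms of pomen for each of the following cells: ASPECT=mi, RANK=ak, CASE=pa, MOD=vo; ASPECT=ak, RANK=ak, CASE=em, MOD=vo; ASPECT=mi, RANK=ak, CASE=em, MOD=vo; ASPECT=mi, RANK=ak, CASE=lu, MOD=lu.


cell ASPECT=mi, RANK=ak, CASE=pa, MOD=vo:
underlying: pomen-lk-g-i-g
1. f -> v, k -> g, p -> b, s -> z, t -> d / V _ V: no change
2. f -> v, k -> g, p -> b, s -> z, t -> d / _ Z: fires at position(s) 7: pomenlggig
3. o -> e, u -> i / F C0 _: no change
surface: pomenlggig

cell ASPECT=ak, RANK=ak, CASE=em, MOD=vo:
underlying: pomen-lk-g-vu-pis
1. f -> v, k -> g, p -> b, s -> z, t -> d / V _ V: fires at position(s) 11: pomenlkgvubis
2. f -> v, k -> g, p -> b, s -> z, t -> d / _ Z: fires at position(s) 7: pomenlggvubis
3. o -> e, u -> i / F C0 _: fires at position(s) 10: pomenlggvibis
surface: pomenlggvibis

cell ASPECT=mi, RANK=ak, CASE=em, MOD=vo:
underlying: pomen-lk-g-i-pis
1. f -> v, k -> g, p -> b, s -> z, t -> d / V _ V: fires at position(s) 10: pomenlkgibis
2. f -> v, k -> g, p -> b, s -> z, t -> d / _ Z: fires at position(s) 7: pomenlggibis
3. o -> e, u -> i / F C0 _: no change
surface: pomenlggibis

cell ASPECT=mi, RANK=ak, CASE=lu, MOD=lu:
underlying: pomen-taz-g-i-lod
1. f -> v, k -> g, p -> b, s -> z, t -> d / V _ V: no change
2. f -> v, k -> g, p -> b, s -> z, t -> d / _ Z: no change
3. o -> e, u -> i / F C0 _: fires at position(s) 12: pomentazgiled
surface: pomentazgiled
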